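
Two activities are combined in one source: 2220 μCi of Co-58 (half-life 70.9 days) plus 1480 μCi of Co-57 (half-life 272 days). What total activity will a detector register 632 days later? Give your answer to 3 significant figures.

Co-58: 2220 × (1/2)^(632/70.9) = 2220 × (1/2)^8.914 ≈ 4.6024 μCi.
Co-57: 1480 × (1/2)^(632/272) = 1480 × (1/2)^2.3235 ≈ 295.67 μCi.
Total = 4.6024 + 295.67 ≈ 300.27 μCi.

300 μCi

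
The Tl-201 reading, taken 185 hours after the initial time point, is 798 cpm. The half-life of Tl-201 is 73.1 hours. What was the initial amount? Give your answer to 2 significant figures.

Number of half-lives elapsed: n = 185/73.1 ≈ 2.5308.
A₀ = A × 2^n = 798 × 2^2.5308 = 798 × 5.7788 ≈ 4611.5 cpm.

4600 cpm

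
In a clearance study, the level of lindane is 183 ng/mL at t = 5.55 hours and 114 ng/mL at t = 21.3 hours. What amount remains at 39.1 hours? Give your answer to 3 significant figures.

66.8 ng/mL

Over Δt = 21.3 − 5.55 = 15.75 hours, the level fell by a factor of 183/114 ≈ 1.6053.
n = log₂(1.6053) ≈ 0.68281 half-lives, so t½ = 15.75/0.68281 ≈ 23.066 hours.
From t = 21.3 to t = 39.1: 114 × (1/2)^((39.1−21.3)/23.066) ≈ 66.774 ng/mL.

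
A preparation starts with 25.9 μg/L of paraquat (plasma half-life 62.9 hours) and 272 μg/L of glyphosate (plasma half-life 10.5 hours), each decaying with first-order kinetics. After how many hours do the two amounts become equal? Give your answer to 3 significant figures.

42.8 hours

Set 25.9·(1/2)^(t/62.9) = 272·(1/2)^(t/10.5).
Taking log₂: log₂(25.9/272) = t·(1/62.9 − 1/10.5).
log₂(0.095221) = -3.3926; 1/62.9 − 1/10.5 = -0.07934.
t = -3.3926 / -0.07934 ≈ 42.76 hours.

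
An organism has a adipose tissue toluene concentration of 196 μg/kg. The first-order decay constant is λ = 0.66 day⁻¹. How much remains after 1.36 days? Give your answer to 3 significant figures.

79.9 μg/kg

t½ = ln 2 / λ = 0.69315 / 0.66 ≈ 1.0502 days.
Number of half-lives: n = 1.36/1.0502 ≈ 1.295.
Remaining = 196 × (1/2)^1.295 = 196 × 0.40755 ≈ 79.879 μg/kg.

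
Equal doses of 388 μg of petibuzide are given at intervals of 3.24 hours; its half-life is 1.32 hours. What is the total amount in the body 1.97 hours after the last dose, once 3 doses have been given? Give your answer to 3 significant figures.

168 μg

The 3 doses were given 8.45, 5.21, 1.97 hours ago.
Total = 388·(1/2)^(8.45/1.32) + 388·(1/2)^(5.21/1.32) + 388·(1/2)^(1.97/1.32)
      = 4.5897 + 25.158 + 137.9 ≈ 167.65 μg.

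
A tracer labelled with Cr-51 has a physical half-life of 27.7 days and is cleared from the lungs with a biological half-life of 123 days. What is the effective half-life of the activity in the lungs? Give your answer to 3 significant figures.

1/t_eff = 1/t_phys + 1/t_biol = 1/27.7 + 1/123 = 0.044231 per day.
t_eff = 27.7 × 123 / (27.7 + 123) ≈ 22.608 days.

22.6 days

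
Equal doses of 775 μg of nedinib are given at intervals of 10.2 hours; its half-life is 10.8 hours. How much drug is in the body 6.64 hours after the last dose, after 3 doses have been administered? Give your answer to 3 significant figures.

906 μg

The 3 doses were given 27.04, 16.84, 6.64 hours ago.
Total = 775·(1/2)^(27.04/10.8) + 775·(1/2)^(16.84/10.8) + 775·(1/2)^(6.64/10.8)
      = 136.65 + 262.98 + 506.09 ≈ 905.71 μg.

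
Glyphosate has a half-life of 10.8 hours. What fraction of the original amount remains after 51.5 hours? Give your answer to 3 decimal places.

n = 51.5/10.8 ≈ 4.7685 half-lives.
Fraction remaining = (1/2)^4.7685 ≈ 0.036689.

0.037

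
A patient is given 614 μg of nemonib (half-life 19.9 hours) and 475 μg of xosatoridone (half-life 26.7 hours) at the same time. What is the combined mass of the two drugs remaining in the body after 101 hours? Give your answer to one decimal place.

nemonib: 614 × (1/2)^(101/19.9) = 614 × (1/2)^5.0754 ≈ 18.211 μg.
xosatoridone: 475 × (1/2)^(101/26.7) = 475 × (1/2)^3.7828 ≈ 34.512 μg.
Total = 18.211 + 34.512 ≈ 52.722 μg.

52.7 μg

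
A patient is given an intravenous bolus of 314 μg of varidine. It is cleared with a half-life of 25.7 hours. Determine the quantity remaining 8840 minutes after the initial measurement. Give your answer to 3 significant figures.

Convert the elapsed time: 8840 minutes = 147.333 hours.
Number of half-lives: n = 147.333/25.7 ≈ 5.7328.
Remaining = 314 × (1/2)^5.7328 = 314 × 0.018804 ≈ 5.9045 μg.

5.90 μg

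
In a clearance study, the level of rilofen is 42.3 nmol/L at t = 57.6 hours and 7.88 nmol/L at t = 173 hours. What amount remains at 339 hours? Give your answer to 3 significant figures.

0.703 nmol/L

Over Δt = 173 − 57.6 = 115.4 hours, the level fell by a factor of 42.3/7.88 ≈ 5.368.
n = log₂(5.368) ≈ 2.4244 half-lives, so t½ = 115.4/2.4244 ≈ 47.6 hours.
From t = 173 to t = 339: 7.88 × (1/2)^((339−173)/47.6) ≈ 0.7026 nmol/L.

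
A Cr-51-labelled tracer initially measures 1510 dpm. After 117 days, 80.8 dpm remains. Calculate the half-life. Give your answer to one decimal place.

27.7 days

A/A₀ = 80.8/1510 ≈ 0.05351.
n = log₂(18.688) ≈ 4.224 half-lives elapsed in 117 days.
t½ = 117/4.224 ≈ 27.699 days.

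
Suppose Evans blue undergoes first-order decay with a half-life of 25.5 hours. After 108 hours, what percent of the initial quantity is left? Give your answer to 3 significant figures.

n = 108/25.5 ≈ 4.2353 half-lives.
Fraction remaining = (1/2)^4.2353 ≈ 0.053094, i.e. 5.3094%.

5.31%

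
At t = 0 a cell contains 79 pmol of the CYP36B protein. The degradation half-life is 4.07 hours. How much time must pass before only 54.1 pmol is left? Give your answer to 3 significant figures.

2.22 hours

Fraction remaining = 54.1/79 ≈ 0.68481.
n = log₂(79/54.1) = ln(1.4603)/ln 2 ≈ 0.54622 half-lives.
t = n × t½ = 0.54622 × 4.07 ≈ 2.2231 hours.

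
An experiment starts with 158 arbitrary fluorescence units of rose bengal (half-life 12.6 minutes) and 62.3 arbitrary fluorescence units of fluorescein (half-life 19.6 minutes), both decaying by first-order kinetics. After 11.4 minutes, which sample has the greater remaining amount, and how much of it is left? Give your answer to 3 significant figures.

rose bengal, 84.4 arbitrary fluorescence units

rose bengal: 158 × (1/2)^0.90476 ≈ 84.391 arbitrary fluorescence units.
fluorescein: 62.3 × (1/2)^0.58163 ≈ 41.629 arbitrary fluorescence units.
Rose bengal has more remaining, at ≈ 84.391 arbitrary fluorescence units.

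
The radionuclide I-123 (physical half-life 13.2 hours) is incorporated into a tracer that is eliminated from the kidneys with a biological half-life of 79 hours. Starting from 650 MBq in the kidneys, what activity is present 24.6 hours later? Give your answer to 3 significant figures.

1/t_eff = 1/t_phys + 1/t_biol = 1/13.2 + 1/79 = 0.088416 per hour.
t_eff = 13.2 × 79 / (13.2 + 79) ≈ 11.31 hours.
Remaining = 650 × (1/2)^(24.6/11.31) = 650 × (1/2)^2.175 ≈ 143.93 MBq.

144 MBq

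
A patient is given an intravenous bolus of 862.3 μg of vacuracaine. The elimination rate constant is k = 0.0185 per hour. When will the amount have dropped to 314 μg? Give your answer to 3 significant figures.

54.6 hours

t½ = ln 2 / k = 0.69315 / 0.0185 ≈ 37.467 hours.
Fraction remaining = 314/862.3 ≈ 0.36414.
n = log₂(862.3/314) = ln(2.7462)/ln 2 ≈ 1.4574 half-lives.
t = n × t½ = 1.4574 × 37.467 ≈ 54.606 hours.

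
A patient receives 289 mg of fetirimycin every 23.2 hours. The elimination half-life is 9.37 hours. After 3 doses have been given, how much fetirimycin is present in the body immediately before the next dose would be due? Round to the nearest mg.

The 3 doses were given 69.6, 46.4, 23.2 hours ago.
Total = 289·(1/2)^(69.6/9.37) + 289·(1/2)^(46.4/9.37) + 289·(1/2)^(23.2/9.37)
      = 1.6783 + 9.3369 + 51.946 ≈ 62.961 mg.

63 mg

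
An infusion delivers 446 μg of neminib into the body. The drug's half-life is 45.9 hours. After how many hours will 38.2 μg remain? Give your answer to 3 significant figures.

163 hours

Fraction remaining = 38.2/446 ≈ 0.08565.
n = log₂(446/38.2) = ln(11.675)/ln 2 ≈ 3.5454 half-lives.
t = n × t½ = 3.5454 × 45.9 ≈ 162.73 hours.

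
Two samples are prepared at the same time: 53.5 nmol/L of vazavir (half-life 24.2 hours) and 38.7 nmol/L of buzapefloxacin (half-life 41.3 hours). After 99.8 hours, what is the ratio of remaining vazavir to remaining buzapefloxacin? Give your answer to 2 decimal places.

vazavir: 53.5 × (1/2)^(99.8/24.2) = 53.5 × (1/2)^4.124 ≈ 3.0684 nmol/L.
buzapefloxacin: 38.7 × (1/2)^(99.8/41.3) = 38.7 × (1/2)^2.4165 ≈ 7.2491 nmol/L.
Ratio ≈ 3.0684 / 7.2491 ≈ 0.42329.

0.42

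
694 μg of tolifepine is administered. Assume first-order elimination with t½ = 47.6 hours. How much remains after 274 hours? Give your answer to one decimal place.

12.8 μg

Number of half-lives: n = 274/47.6 ≈ 5.7563.
Remaining = 694 × (1/2)^5.7563 = 694 × 0.0185 ≈ 12.839 μg.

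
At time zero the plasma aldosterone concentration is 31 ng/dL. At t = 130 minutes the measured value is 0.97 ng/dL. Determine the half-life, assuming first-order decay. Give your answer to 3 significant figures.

26.0 minutes

A/A₀ = 0.97/31 ≈ 0.03129.
n = log₂(31.959) ≈ 4.9981 half-lives elapsed in 130 minutes.
t½ = 130/4.9981 ≈ 26.01 minutes.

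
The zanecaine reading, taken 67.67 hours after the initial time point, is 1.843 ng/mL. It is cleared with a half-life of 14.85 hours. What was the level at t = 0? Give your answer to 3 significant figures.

43.4 ng/mL

Number of half-lives elapsed: n = 67.67/14.85 ≈ 4.5569.
A₀ = A × 2^n = 1.843 × 2^4.5569 = 1.843 × 23.538 ≈ 43.38 ng/mL.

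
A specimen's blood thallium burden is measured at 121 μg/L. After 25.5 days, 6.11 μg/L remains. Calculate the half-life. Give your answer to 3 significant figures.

A/A₀ = 6.11/121 ≈ 0.050496.
n = log₂(19.804) ≈ 4.3077 half-lives elapsed in 25.5 days.
t½ = 25.5/4.3077 ≈ 5.9196 days.

5.92 days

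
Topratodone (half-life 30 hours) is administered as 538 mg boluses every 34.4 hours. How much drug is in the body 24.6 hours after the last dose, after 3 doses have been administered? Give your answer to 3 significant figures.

The 3 doses were given 93.4, 59, 24.6 hours ago.
Total = 538·(1/2)^(93.4/30) + 538·(1/2)^(59/30) + 538·(1/2)^(24.6/30)
      = 62.169 + 137.64 + 304.75 ≈ 504.56 mg.

505 mg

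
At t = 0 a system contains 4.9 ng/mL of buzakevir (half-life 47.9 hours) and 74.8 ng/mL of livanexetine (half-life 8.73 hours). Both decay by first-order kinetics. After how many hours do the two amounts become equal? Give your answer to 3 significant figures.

42.0 hours

Set 4.9·(1/2)^(t/47.9) = 74.8·(1/2)^(t/8.73).
Taking log₂: log₂(4.9/74.8) = t·(1/47.9 − 1/8.73).
log₂(0.065508) = -3.9322; 1/47.9 − 1/8.73 = -0.093671.
t = -3.9322 / -0.093671 ≈ 41.979 hours.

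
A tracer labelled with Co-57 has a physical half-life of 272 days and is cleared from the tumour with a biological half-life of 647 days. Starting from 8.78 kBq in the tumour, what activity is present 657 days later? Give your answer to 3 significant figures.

0.814 kBq

1/t_eff = 1/t_phys + 1/t_biol = 1/272 + 1/647 = 0.0052221 per day.
t_eff = 272 × 647 / (272 + 647) ≈ 191.5 days.
Remaining = 8.78 × (1/2)^(657/191.5) = 8.78 × (1/2)^3.4309 ≈ 0.81413 kBq.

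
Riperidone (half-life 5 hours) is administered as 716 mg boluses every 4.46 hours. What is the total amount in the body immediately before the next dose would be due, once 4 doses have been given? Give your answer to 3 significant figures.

The 4 doses were given 17.84, 13.38, 8.92, 4.46 hours ago.
Total = 716·(1/2)^(17.84/5) + 716·(1/2)^(13.38/5) + 716·(1/2)^(8.92/5) + 716·(1/2)^(4.46/5)
      = 60.372 + 112.04 + 207.91 + 385.83 ≈ 766.15 mg.

766 mg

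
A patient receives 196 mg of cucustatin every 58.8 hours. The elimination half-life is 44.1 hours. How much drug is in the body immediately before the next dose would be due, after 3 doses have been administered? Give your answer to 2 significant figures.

The 3 doses were given 176.4, 117.6, 58.8 hours ago.
Total = 196·(1/2)^(176.4/44.1) + 196·(1/2)^(117.6/44.1) + 196·(1/2)^(58.8/44.1)
      = 12.25 + 30.868 + 77.783 ≈ 120.9 mg.

120 mg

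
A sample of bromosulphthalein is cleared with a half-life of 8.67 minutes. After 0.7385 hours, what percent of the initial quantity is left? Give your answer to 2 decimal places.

2.89%

0.7385 hours = 44.31 minutes.
n = 44.31/8.67 ≈ 5.1107 half-lives.
Fraction remaining = (1/2)^5.1107 ≈ 0.028941, i.e. 2.8941%.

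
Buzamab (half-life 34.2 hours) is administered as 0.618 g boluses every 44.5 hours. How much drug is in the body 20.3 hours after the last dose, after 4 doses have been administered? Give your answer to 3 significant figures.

The 4 doses were given 153.8, 109.3, 64.8, 20.3 hours ago.
Total = 0.618·(1/2)^(153.8/34.2) + 0.618·(1/2)^(109.3/34.2) + 0.618·(1/2)^(64.8/34.2) + 0.618·(1/2)^(20.3/34.2)
      = 0.027367 + 0.067441 + 0.16619 + 0.40955 ≈ 0.67055 g.

0.671 g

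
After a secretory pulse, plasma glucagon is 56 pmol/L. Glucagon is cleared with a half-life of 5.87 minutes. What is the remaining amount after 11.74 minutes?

Elapsed time is 2 half-lives (11.74/5.87).
Each half-life halves the amount: 56 × (1/2)^2 = 56/4 = 14 pmol/L.

14 pmol/L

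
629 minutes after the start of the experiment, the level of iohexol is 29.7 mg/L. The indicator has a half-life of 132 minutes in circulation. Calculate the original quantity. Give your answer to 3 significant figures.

808 mg/L

Number of half-lives elapsed: n = 629/132 ≈ 4.7652.
A₀ = A × 2^n = 29.7 × 2^4.7652 = 29.7 × 27.193 ≈ 807.63 mg/L.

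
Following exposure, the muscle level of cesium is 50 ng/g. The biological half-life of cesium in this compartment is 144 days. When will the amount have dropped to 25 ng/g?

144 days

25/50 = 1/2, so 1 half-life has elapsed.
t = 1 × 144 = 144 days.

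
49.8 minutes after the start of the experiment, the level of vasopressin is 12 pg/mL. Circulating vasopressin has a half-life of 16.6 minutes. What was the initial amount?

Number of half-lives elapsed: n = 49.8/16.6 ≈ 3.
A₀ = A × 2^n = 12 × 2^3 = 12 × 8 ≈ 96 pg/mL.

96 pg/mL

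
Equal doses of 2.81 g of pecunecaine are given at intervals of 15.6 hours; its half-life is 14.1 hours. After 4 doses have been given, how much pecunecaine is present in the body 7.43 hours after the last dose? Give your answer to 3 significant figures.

The 4 doses were given 54.23, 38.63, 23.03, 7.43 hours ago.
Total = 2.81·(1/2)^(54.23/14.1) + 2.81·(1/2)^(38.63/14.1) + 2.81·(1/2)^(23.03/14.1) + 2.81·(1/2)^(7.43/14.1)
      = 0.1954 + 0.4207 + 0.90578 + 1.9502 ≈ 3.4721 g.

3.47 g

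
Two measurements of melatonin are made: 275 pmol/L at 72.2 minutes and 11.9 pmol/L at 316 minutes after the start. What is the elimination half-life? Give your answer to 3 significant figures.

53.8 minutes

Over Δt = 316 − 72.2 = 243.8 minutes, the level fell by a factor of 275/11.9 ≈ 23.109.
n = log₂(23.109) ≈ 4.5304 half-lives, so t½ = 243.8/4.5304 ≈ 53.814 minutes.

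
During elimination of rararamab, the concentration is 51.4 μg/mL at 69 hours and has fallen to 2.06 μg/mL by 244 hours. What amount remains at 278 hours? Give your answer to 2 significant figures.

1.1 μg/mL

Over Δt = 244 − 69 = 175 hours, the level fell by a factor of 51.4/2.06 ≈ 24.951.
n = log₂(24.951) ≈ 4.6411 half-lives, so t½ = 175/4.6411 ≈ 37.707 hours.
From t = 244 to t = 278: 2.06 × (1/2)^((278−244)/37.707) ≈ 1.1026 μg/mL.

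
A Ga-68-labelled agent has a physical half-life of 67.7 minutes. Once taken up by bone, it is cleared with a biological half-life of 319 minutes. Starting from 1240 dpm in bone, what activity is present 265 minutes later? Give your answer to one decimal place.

46.2 dpm

1/t_eff = 1/t_phys + 1/t_biol = 1/67.7 + 1/319 = 0.017906 per minute.
t_eff = 67.7 × 319 / (67.7 + 319) ≈ 55.848 minutes.
Remaining = 1240 × (1/2)^(265/55.848) = 1240 × (1/2)^4.745 ≈ 46.24 dpm.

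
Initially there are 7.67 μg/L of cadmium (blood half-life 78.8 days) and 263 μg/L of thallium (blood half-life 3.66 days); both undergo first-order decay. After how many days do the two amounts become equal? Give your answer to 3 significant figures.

19.6 days

Set 7.67·(1/2)^(t/78.8) = 263·(1/2)^(t/3.66).
Taking log₂: log₂(7.67/263) = t·(1/78.8 − 1/3.66).
log₂(0.029163) = -5.0997; 1/78.8 − 1/3.66 = -0.26053.
t = -5.0997 / -0.26053 ≈ 19.574 days.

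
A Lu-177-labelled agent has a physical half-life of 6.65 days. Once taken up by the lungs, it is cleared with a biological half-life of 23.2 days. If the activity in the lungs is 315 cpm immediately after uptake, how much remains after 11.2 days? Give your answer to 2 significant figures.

1/t_eff = 1/t_phys + 1/t_biol = 1/6.65 + 1/23.2 = 0.19348 per day.
t_eff = 6.65 × 23.2 / (6.65 + 23.2) ≈ 5.1685 days.
Remaining = 315 × (1/2)^(11.2/5.1685) = 315 × (1/2)^2.167 ≈ 70.144 cpm.

70 cpm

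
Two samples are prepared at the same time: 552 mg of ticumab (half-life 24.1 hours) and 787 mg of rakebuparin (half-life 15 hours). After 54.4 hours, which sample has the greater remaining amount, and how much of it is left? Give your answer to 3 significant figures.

ticumab: 552 × (1/2)^2.2573 ≈ 115.46 mg.
rakebuparin: 787 × (1/2)^3.6267 ≈ 63.715 mg.
Ticumab has more remaining, at ≈ 115.46 mg.

ticumab, 115 mg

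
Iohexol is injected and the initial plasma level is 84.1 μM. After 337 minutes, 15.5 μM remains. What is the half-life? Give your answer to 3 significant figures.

138 minutes

A/A₀ = 15.5/84.1 ≈ 0.1843.
n = log₂(5.4258) ≈ 2.4398 half-lives elapsed in 337 minutes.
t½ = 337/2.4398 ≈ 138.12 minutes.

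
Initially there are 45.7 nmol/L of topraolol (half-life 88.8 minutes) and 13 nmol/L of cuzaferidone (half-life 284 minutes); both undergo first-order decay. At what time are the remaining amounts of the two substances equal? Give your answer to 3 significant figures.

Set 45.7·(1/2)^(t/88.8) = 13·(1/2)^(t/284).
Taking log₂: log₂(45.7/13) = t·(1/88.8 − 1/284).
log₂(3.5154) = 1.8137; 1/88.8 − 1/284 = 0.0077401.
t = 1.8137 / 0.0077401 ≈ 234.32 minutes.

234 minutes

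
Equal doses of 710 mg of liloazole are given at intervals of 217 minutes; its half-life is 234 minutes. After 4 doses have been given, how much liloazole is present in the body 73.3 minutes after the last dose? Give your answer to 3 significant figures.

The 4 doses were given 724.3, 507.3, 290.3, 73.3 minutes ago.
Total = 710·(1/2)^(724.3/234) + 710·(1/2)^(507.3/234) + 710·(1/2)^(290.3/234) + 710·(1/2)^(73.3/234)
      = 83.077 + 157.99 + 300.47 + 571.43 ≈ 1113 mg.

1110 mg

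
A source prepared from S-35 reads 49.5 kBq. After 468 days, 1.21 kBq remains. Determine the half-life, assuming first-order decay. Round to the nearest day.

A/A₀ = 1.21/49.5 ≈ 0.024444.
n = log₂(40.909) ≈ 5.3543 half-lives elapsed in 468 days.
t½ = 468/5.3543 ≈ 87.406 days.

87 days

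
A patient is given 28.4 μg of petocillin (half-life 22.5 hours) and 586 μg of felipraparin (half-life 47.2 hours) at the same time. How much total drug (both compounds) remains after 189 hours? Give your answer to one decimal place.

36.6 μg

petocillin: 28.4 × (1/2)^(189/22.5) = 28.4 × (1/2)^8.4 ≈ 0.084075 μg.
felipraparin: 586 × (1/2)^(189/47.2) = 586 × (1/2)^4.0042 ≈ 36.518 μg.
Total = 0.084075 + 36.518 ≈ 36.602 μg.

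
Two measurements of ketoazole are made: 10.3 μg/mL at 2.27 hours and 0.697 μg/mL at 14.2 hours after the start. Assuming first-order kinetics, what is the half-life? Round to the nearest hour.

3 hours

Over Δt = 14.2 − 2.27 = 11.93 hours, the level fell by a factor of 10.3/0.697 ≈ 14.778.
n = log₂(14.778) ≈ 3.8853 half-lives, so t½ = 11.93/3.8853 ≈ 3.0705 hours.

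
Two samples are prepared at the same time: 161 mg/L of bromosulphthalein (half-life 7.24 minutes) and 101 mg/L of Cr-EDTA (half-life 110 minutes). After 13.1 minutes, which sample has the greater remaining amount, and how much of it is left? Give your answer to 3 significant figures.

Cr-EDTA, 93.0 mg/L

bromosulphthalein: 161 × (1/2)^1.8094 ≈ 45.935 mg/L.
Cr-EDTA: 101 × (1/2)^0.11909 ≈ 92.998 mg/L.
Cr-EDTA has more remaining, at ≈ 92.998 mg/L.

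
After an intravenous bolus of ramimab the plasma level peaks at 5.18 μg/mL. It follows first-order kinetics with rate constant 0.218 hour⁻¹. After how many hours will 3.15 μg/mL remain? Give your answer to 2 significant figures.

2.3 hours

t½ = ln 2 / k = 0.69315 / 0.218 ≈ 3.1796 hours.
Fraction remaining = 3.15/5.18 ≈ 0.60811.
n = log₂(5.18/3.15) = ln(1.6444)/ln 2 ≈ 0.7176 half-lives.
t = n × t½ = 0.7176 × 3.1796 ≈ 2.2817 hours.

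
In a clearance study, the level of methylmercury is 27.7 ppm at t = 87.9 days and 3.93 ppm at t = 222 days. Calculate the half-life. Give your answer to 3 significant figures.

Over Δt = 222 − 87.9 = 134.1 days, the level fell by a factor of 27.7/3.93 ≈ 7.0483.
n = log₂(7.0483) ≈ 2.8173 half-lives, so t½ = 134.1/2.8173 ≈ 47.599 days.

47.6 days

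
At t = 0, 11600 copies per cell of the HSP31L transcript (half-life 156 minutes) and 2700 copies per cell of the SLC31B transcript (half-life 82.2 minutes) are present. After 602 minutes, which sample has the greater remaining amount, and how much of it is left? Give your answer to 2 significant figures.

HSP31L transcript: 11600 × (1/2)^3.859 ≈ 799.45 copies per cell.
SLC31B transcript: 2700 × (1/2)^7.3236 ≈ 16.855 copies per cell.
HSP31L transcript has more remaining, at ≈ 799.45 copies per cell.

HSP31L transcript, 800 copies per cell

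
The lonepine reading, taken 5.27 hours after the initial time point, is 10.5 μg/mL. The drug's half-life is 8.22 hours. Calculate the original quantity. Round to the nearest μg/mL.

Number of half-lives elapsed: n = 5.27/8.22 ≈ 0.64112.
A₀ = A × 2^n = 10.5 × 2^0.64112 = 10.5 × 1.5595 ≈ 16.375 μg/mL.

16 μg/mL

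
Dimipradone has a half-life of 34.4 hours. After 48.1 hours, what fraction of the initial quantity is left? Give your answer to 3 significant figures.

n = 48.1/34.4 ≈ 1.3983 half-lives.
Fraction remaining = (1/2)^1.3983 ≈ 0.37939.

0.379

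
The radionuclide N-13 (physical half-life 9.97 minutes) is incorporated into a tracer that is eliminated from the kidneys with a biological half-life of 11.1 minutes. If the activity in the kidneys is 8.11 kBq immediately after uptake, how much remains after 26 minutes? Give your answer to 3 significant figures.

1/t_eff = 1/t_phys + 1/t_biol = 1/9.97 + 1/11.1 = 0.19039 per minute.
t_eff = 9.97 × 11.1 / (9.97 + 11.1) ≈ 5.2523 minutes.
Remaining = 8.11 × (1/2)^(26/5.2523) = 8.11 × (1/2)^4.9502 ≈ 0.26234 kBq.

0.262 kBq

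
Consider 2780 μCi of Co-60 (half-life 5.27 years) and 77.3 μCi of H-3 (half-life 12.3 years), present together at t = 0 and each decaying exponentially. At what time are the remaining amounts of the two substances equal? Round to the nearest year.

48 years

Set 2780·(1/2)^(t/5.27) = 77.3·(1/2)^(t/12.3).
Taking log₂: log₂(2780/77.3) = t·(1/5.27 − 1/12.3).
log₂(35.964) = 5.1685; 1/5.27 − 1/12.3 = 0.10845.
t = 5.1685 / 0.10845 ≈ 47.657 years.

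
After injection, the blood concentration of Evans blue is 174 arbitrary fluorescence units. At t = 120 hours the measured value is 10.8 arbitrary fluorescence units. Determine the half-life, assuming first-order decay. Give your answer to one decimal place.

A/A₀ = 10.8/174 ≈ 0.062069.
n = log₂(16.111) ≈ 4.01 half-lives elapsed in 120 hours.
t½ = 120/4.01 ≈ 29.925 hours.

29.9 hours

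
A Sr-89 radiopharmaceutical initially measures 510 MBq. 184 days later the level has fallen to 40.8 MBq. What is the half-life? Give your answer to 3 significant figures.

A/A₀ = 40.8/510 ≈ 0.08.
n = log₂(12.5) ≈ 3.6439 half-lives elapsed in 184 days.
t½ = 184/3.6439 ≈ 50.496 days.

50.5 days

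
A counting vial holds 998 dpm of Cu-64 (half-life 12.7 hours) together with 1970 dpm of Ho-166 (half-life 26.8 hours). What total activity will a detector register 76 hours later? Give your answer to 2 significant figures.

Cu-64: 998 × (1/2)^(76/12.7) = 998 × (1/2)^5.9843 ≈ 15.765 dpm.
Ho-166: 1970 × (1/2)^(76/26.8) = 1970 × (1/2)^2.8358 ≈ 275.93 dpm.
Total = 15.765 + 275.93 ≈ 291.69 dpm.

290 dpm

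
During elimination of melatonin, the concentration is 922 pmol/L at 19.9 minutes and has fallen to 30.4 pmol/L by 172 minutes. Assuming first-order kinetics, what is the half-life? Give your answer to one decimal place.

30.9 minutes

Over Δt = 172 − 19.9 = 152.1 minutes, the level fell by a factor of 922/30.4 ≈ 30.329.
n = log₂(30.329) ≈ 4.9226 half-lives, so t½ = 152.1/4.9226 ≈ 30.898 minutes.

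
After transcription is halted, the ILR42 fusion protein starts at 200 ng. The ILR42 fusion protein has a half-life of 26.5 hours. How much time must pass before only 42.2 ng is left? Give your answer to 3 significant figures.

59.5 hours

Fraction remaining = 42.2/200 ≈ 0.211.
n = log₂(200/42.2) = ln(4.7393)/ln 2 ≈ 2.2447 half-lives.
t = n × t½ = 2.2447 × 26.5 ≈ 59.484 hours.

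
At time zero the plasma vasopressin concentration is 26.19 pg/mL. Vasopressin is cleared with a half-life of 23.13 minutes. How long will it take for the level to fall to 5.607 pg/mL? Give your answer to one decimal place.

51.4 minutes

Fraction remaining = 5.607/26.19 ≈ 0.21409.
n = log₂(26.19/5.607) = ln(4.6709)/ln 2 ≈ 2.2237 half-lives.
t = n × t½ = 2.2237 × 23.13 ≈ 51.435 minutes.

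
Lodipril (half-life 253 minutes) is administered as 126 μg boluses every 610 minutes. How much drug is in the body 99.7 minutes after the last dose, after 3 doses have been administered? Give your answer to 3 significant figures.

117 μg

The 3 doses were given 1319.7, 709.7, 99.7 minutes ago.
Total = 126·(1/2)^(1319.7/253) + 126·(1/2)^(709.7/253) + 126·(1/2)^(99.7/253)
      = 3.3895 + 18.028 + 95.883 ≈ 117.3 μg.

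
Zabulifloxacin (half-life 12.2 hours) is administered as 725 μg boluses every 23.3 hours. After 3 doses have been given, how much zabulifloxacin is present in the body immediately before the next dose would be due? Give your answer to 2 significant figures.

260 μg

The 3 doses were given 69.9, 46.6, 23.3 hours ago.
Total = 725·(1/2)^(69.9/12.2) + 725·(1/2)^(46.6/12.2) + 725·(1/2)^(23.3/12.2)
      = 13.664 + 51.345 + 192.94 ≈ 257.95 μg.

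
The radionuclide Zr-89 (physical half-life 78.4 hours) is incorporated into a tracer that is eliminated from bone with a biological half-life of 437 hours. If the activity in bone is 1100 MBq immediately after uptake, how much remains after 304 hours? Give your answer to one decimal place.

1/t_eff = 1/t_phys + 1/t_biol = 1/78.4 + 1/437 = 0.015043 per hour.
t_eff = 78.4 × 437 / (78.4 + 437) ≈ 66.474 hours.
Remaining = 1100 × (1/2)^(304/66.474) = 1100 × (1/2)^4.5732 ≈ 46.208 MBq.

46.2 MBq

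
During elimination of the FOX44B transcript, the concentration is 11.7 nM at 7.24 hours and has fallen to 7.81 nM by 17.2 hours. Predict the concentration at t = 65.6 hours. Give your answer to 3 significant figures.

Over Δt = 17.2 − 7.24 = 9.96 hours, the level fell by a factor of 11.7/7.81 ≈ 1.4981.
n = log₂(1.4981) ≈ 0.58311 half-lives, so t½ = 9.96/0.58311 ≈ 17.081 hours.
From t = 17.2 to t = 65.6: 7.81 × (1/2)^((65.6−17.2)/17.081) ≈ 1.0956 nM.

1.10 nM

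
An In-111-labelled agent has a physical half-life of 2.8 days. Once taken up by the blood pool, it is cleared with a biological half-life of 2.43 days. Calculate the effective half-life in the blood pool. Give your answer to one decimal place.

1.3 days

1/t_eff = 1/t_phys + 1/t_biol = 1/2.8 + 1/2.43 = 0.76867 per day.
t_eff = 2.8 × 2.43 / (2.8 + 2.43) ≈ 1.301 days.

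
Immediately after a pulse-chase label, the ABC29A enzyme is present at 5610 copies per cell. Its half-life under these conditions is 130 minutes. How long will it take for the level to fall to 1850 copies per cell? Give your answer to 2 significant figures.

210 minutes

Fraction remaining = 1850/5610 ≈ 0.32977.
n = log₂(5610/1850) = ln(3.0324)/ln 2 ≈ 1.6005 half-lives.
t = n × t½ = 1.6005 × 130 ≈ 208.06 minutes.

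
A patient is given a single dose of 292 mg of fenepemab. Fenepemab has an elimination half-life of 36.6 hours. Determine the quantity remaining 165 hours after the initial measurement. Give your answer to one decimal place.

12.8 mg

Number of half-lives: n = 165/36.6 ≈ 4.5082.
Remaining = 292 × (1/2)^4.5082 = 292 × 0.043944 ≈ 12.832 mg.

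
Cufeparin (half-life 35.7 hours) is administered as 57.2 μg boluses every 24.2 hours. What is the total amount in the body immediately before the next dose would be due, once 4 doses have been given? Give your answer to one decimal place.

80.8 μg

The 4 doses were given 96.8, 72.6, 48.4, 24.2 hours ago.
Total = 57.2·(1/2)^(96.8/35.7) + 57.2·(1/2)^(72.6/35.7) + 57.2·(1/2)^(48.4/35.7) + 57.2·(1/2)^(24.2/35.7)
      = 8.7329 + 13.971 + 22.35 + 35.755 ≈ 80.809 μg.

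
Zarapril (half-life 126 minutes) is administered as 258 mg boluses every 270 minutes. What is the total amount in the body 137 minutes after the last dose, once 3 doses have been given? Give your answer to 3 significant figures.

155 mg

The 3 doses were given 677, 407, 137 minutes ago.
Total = 258·(1/2)^(677/126) + 258·(1/2)^(407/126) + 258·(1/2)^(137/126)
      = 6.2256 + 27.494 + 121.43 ≈ 155.15 mg.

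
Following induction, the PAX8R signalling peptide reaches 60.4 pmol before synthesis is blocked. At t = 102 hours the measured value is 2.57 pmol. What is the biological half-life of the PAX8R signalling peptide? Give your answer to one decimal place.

A/A₀ = 2.57/60.4 ≈ 0.04255.
n = log₂(23.502) ≈ 4.5547 half-lives elapsed in 102 hours.
t½ = 102/4.5547 ≈ 22.394 hours.

22.4 hours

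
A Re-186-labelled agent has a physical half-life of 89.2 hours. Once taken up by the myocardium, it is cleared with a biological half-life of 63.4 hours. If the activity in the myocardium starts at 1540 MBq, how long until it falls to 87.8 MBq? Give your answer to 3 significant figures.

153 hours

1/t_eff = 1/t_phys + 1/t_biol = 1/89.2 + 1/63.4 = 0.026984 per hour.
t_eff = 89.2 × 63.4 / (89.2 + 63.4) ≈ 37.06 hours.
n = log₂(1540/87.8) ≈ 4.1326; t = 4.1326 × 37.06 ≈ 153.15 hours.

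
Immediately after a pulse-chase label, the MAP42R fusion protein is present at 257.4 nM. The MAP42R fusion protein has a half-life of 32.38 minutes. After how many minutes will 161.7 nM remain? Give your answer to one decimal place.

21.7 minutes

Fraction remaining = 161.7/257.4 ≈ 0.62821.
n = log₂(257.4/161.7) = ln(1.5918)/ln 2 ≈ 0.67069 half-lives.
t = n × t½ = 0.67069 × 32.38 ≈ 21.717 minutes.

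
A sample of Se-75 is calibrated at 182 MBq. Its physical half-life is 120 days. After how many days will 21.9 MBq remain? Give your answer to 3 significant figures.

367 days

Fraction remaining = 21.9/182 ≈ 0.12033.
n = log₂(182/21.9) = ln(8.3105)/ln 2 ≈ 3.0549 half-lives.
t = n × t½ = 3.0549 × 120 ≈ 366.59 days.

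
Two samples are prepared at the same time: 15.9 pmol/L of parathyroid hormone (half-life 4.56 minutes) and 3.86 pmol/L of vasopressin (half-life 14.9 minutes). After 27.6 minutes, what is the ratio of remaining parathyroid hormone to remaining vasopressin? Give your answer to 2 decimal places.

parathyroid hormone: 15.9 × (1/2)^(27.6/4.56) = 15.9 × (1/2)^6.0526 ≈ 0.23954 pmol/L.
vasopressin: 3.86 × (1/2)^(27.6/14.9) = 3.86 × (1/2)^1.8523 ≈ 1.069 pmol/L.
Ratio ≈ 0.23954 / 1.069 ≈ 0.22408.

0.22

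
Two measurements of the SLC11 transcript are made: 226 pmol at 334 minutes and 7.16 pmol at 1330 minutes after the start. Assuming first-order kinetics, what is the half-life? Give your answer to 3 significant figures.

200 minutes

Over Δt = 1330 − 334 = 996 minutes, the level fell by a factor of 226/7.16 ≈ 31.564.
n = log₂(31.564) ≈ 4.9802 half-lives, so t½ = 996/4.9802 ≈ 199.99 minutes.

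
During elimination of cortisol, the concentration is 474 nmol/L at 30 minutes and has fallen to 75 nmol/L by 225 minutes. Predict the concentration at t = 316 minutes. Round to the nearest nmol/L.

Over Δt = 225 − 30 = 195 minutes, the level fell by a factor of 474/75 ≈ 6.32.
n = log₂(6.32) ≈ 2.6599 half-lives, so t½ = 195/2.6599 ≈ 73.31 minutes.
From t = 225 to t = 316: 75 × (1/2)^((316−225)/73.31) ≈ 31.724 nmol/L.

32 nmol/L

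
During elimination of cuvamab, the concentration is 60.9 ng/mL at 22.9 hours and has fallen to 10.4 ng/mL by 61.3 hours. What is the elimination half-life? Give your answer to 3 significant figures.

15.1 hours

Over Δt = 61.3 − 22.9 = 38.4 hours, the level fell by a factor of 60.9/10.4 ≈ 5.8558.
n = log₂(5.8558) ≈ 2.5499 half-lives, so t½ = 38.4/2.5499 ≈ 15.06 hours.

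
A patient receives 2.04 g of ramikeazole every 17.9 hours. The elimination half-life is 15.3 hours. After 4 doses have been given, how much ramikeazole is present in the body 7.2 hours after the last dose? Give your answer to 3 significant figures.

2.55 g

The 4 doses were given 60.9, 43, 25.1, 7.2 hours ago.
Total = 2.04·(1/2)^(60.9/15.3) + 2.04·(1/2)^(43/15.3) + 2.04·(1/2)^(25.1/15.3) + 2.04·(1/2)^(7.2/15.3)
      = 0.12924 + 0.2908 + 0.65431 + 1.4722 ≈ 2.5466 g.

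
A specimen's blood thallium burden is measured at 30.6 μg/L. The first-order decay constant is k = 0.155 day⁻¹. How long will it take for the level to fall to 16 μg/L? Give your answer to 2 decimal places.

t½ = ln 2 / k = 0.69315 / 0.155 ≈ 4.4719 days.
Fraction remaining = 16/30.6 ≈ 0.52288.
n = log₂(30.6/16) = ln(1.9125)/ln 2 ≈ 0.93546 half-lives.
t = n × t½ = 0.93546 × 4.4719 ≈ 4.1833 days.

4.18 days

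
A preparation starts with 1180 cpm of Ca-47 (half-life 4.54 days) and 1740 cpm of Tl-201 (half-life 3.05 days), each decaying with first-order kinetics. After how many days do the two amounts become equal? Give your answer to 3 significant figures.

Set 1180·(1/2)^(t/4.54) = 1740·(1/2)^(t/3.05).
Taking log₂: log₂(1180/1740) = t·(1/4.54 − 1/3.05).
log₂(0.67816) = -0.5603; 1/4.54 − 1/3.05 = -0.1076.
t = -0.5603 / -0.1076 ≈ 5.207 days.

5.21 days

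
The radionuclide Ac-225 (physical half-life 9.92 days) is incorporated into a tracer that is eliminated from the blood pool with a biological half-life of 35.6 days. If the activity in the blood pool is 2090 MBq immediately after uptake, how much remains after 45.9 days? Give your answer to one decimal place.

1/t_eff = 1/t_phys + 1/t_biol = 1/9.92 + 1/35.6 = 0.1289 per day.
t_eff = 9.92 × 35.6 / (9.92 + 35.6) ≈ 7.7582 days.
Remaining = 2090 × (1/2)^(45.9/7.7582) = 2090 × (1/2)^5.9163 ≈ 34.606 MBq.

34.6 MBq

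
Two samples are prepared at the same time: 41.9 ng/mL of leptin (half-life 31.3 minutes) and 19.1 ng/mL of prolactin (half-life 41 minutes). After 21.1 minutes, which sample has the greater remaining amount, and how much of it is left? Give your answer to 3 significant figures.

leptin: 41.9 × (1/2)^0.67412 ≈ 26.259 ng/mL.
prolactin: 19.1 × (1/2)^0.51463 ≈ 13.369 ng/mL.
Leptin has more remaining, at ≈ 26.259 ng/mL.

leptin, 26.3 ng/mL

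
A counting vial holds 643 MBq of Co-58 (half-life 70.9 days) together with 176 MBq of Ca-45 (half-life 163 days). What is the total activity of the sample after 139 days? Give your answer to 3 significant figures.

263 MBq

Co-58: 643 × (1/2)^(139/70.9) = 643 × (1/2)^1.9605 ≈ 165.21 MBq.
Ca-45: 176 × (1/2)^(139/163) = 176 × (1/2)^0.85276 ≈ 97.455 MBq.
Total = 165.21 + 97.455 ≈ 262.67 MBq.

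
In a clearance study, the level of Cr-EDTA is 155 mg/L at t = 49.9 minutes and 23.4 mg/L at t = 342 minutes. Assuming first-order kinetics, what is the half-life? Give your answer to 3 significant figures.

107 minutes

Over Δt = 342 − 49.9 = 292.1 minutes, the level fell by a factor of 155/23.4 ≈ 6.6239.
n = log₂(6.6239) ≈ 2.7277 half-lives, so t½ = 292.1/2.7277 ≈ 107.09 minutes.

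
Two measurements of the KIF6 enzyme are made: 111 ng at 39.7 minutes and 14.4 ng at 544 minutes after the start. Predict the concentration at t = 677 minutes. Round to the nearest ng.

Over Δt = 544 − 39.7 = 504.3 minutes, the level fell by a factor of 111/14.4 ≈ 7.7083.
n = log₂(7.7083) ≈ 2.9464 half-lives, so t½ = 504.3/2.9464 ≈ 171.16 minutes.
From t = 544 to t = 677: 14.4 × (1/2)^((677−544)/171.16) ≈ 8.4032 ng.

8 ng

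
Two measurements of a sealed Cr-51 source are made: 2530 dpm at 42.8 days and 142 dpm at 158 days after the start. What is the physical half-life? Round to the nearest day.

Over Δt = 158 − 42.8 = 115.2 days, the level fell by a factor of 2530/142 ≈ 17.817.
n = log₂(17.817) ≈ 4.1552 half-lives, so t½ = 115.2/4.1552 ≈ 27.724 days.

28 days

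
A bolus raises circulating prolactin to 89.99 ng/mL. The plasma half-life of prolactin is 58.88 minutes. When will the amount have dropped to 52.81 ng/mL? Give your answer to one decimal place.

Fraction remaining = 52.81/89.99 ≈ 0.58684.
n = log₂(89.99/52.81) = ln(1.704)/ln 2 ≈ 0.76895 half-lives.
t = n × t½ = 0.76895 × 58.88 ≈ 45.276 minutes.

45.3 minutes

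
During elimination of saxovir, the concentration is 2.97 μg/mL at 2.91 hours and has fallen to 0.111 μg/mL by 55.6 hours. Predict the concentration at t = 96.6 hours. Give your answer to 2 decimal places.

0.01 μg/mL

Over Δt = 55.6 − 2.91 = 52.69 hours, the level fell by a factor of 2.97/0.111 ≈ 26.757.
n = log₂(26.757) ≈ 4.7418 half-lives, so t½ = 52.69/4.7418 ≈ 11.112 hours.
From t = 55.6 to t = 96.6: 0.111 × (1/2)^((96.6−55.6)/11.112) ≈ 0.0086017 μg/mL.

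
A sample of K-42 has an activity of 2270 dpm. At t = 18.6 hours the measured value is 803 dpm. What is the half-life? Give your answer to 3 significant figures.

A/A₀ = 803/2270 ≈ 0.35374.
n = log₂(2.8269) ≈ 1.4992 half-lives elapsed in 18.6 hours.
t½ = 18.6/1.4992 ≈ 12.406 hours.

12.4 hours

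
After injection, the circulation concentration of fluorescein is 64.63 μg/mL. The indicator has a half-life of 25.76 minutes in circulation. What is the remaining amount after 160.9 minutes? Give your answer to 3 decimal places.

Number of half-lives: n = 160.9/25.76 ≈ 6.2461.
Remaining = 64.63 × (1/2)^6.2461 = 64.63 × 0.013174 ≈ 0.85146 μg/mL.

0.851 μg/mL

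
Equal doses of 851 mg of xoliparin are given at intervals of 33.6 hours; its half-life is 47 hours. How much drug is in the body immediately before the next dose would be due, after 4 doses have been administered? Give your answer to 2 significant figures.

1100 mg

The 4 doses were given 134.4, 100.8, 67.2, 33.6 hours ago.
Total = 851·(1/2)^(134.4/47) + 851·(1/2)^(100.8/47) + 851·(1/2)^(67.2/47) + 851·(1/2)^(33.6/47)
      = 117.25 + 192.45 + 315.88 + 518.47 ≈ 1144 mg.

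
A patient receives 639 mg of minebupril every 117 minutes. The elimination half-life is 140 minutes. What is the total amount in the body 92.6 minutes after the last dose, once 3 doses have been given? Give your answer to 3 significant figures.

The 3 doses were given 326.6, 209.6, 92.6 minutes ago.
Total = 639·(1/2)^(326.6/140) + 639·(1/2)^(209.6/140) + 639·(1/2)^(92.6/140)
      = 126.84 + 226.37 + 404.01 ≈ 757.21 mg.

757 mg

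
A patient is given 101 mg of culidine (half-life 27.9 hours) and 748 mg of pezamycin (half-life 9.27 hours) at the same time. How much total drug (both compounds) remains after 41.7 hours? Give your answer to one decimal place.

68.9 mg

culidine: 101 × (1/2)^(41.7/27.9) = 101 × (1/2)^1.4946 ≈ 35.842 mg.
pezamycin: 748 × (1/2)^(41.7/9.27) = 748 × (1/2)^4.4984 ≈ 33.094 mg.
Total = 35.842 + 33.094 ≈ 68.937 mg.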